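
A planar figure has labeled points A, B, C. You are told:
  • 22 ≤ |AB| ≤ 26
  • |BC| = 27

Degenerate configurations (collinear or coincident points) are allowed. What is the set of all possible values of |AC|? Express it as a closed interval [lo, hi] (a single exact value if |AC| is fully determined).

|AB| ∈ [22, 26]
|BC| ∈ {27}
|AC| ∈ [1, 53]

|AC| ∈ [1, 53]  (≈ [1.0000, 53.0000])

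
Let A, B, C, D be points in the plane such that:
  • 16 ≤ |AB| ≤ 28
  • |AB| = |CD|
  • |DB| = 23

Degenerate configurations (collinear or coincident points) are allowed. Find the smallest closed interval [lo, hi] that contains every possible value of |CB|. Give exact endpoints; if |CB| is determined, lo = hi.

|AB| ∈ [16, 28]
|BD| ∈ {23}
|CD| ∈ [16, 28]
|AD| ∈ [0, 51]
|BC| ∈ [0, 51]
|AC| ∈ [0, 79]

|CB| ∈ [0, 51]  (≈ [0.0000, 51.0000])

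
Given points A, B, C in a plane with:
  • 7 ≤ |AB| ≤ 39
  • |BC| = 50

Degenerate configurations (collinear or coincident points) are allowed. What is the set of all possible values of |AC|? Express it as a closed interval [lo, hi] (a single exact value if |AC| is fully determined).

|AC| ∈ [11, 89]  (≈ [11.0000, 89.0000])

|AB| ∈ [7, 39]
|BC| ∈ {50}
|AC| ∈ [11, 89]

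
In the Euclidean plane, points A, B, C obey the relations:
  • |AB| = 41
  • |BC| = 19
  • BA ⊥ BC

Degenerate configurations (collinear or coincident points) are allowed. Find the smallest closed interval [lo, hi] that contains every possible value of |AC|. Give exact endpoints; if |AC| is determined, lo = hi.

|AC| = √(2042)  (≈ 45.1885)

|AB| ∈ {41}
|BC| ∈ {19}
|AC| ∈ {√(2042)}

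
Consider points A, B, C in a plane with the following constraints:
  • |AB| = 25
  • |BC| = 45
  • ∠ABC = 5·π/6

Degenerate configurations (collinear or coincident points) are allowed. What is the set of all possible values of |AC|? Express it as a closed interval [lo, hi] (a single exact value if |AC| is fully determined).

|AB| ∈ {25}
|BC| ∈ {45}
|AC| ∈ {5·√(45·√(3) + 106)}

|AC| = 5·√(45·√(3) + 106)  (≈ 67.8127)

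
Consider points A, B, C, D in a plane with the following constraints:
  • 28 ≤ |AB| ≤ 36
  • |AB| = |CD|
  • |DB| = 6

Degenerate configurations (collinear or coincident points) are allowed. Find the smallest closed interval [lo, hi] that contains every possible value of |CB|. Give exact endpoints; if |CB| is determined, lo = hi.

|AB| ∈ [28, 36]
|BD| ∈ {6}
|CD| ∈ [28, 36]
|AD| ∈ [22, 42]
|BC| ∈ [22, 42]
|AC| ∈ [0, 78]

|CB| ∈ [22, 42]  (≈ [22.0000, 42.0000])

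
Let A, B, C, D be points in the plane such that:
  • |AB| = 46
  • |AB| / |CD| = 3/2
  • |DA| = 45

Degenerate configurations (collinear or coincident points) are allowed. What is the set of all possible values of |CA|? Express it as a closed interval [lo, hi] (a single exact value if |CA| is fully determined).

|AB| ∈ {46}
|AD| ∈ {45}
|CD| ∈ {92/3}
|BD| ∈ [1, 91]
|AC| ∈ [43/3, 227/3]
|BC| ∈ [0, 365/3]

|CA| ∈ [43/3, 227/3]  (≈ [14.3333, 75.6667])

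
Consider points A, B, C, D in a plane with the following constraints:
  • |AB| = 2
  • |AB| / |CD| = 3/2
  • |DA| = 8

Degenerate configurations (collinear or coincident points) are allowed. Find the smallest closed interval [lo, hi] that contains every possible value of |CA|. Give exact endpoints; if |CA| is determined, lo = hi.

|CA| ∈ [20/3, 28/3]  (≈ [6.6667, 9.3333])

|AB| ∈ {2}
|AD| ∈ {8}
|CD| ∈ {4/3}
|BD| ∈ [6, 10]
|AC| ∈ [20/3, 28/3]
|BC| ∈ [14/3, 34/3]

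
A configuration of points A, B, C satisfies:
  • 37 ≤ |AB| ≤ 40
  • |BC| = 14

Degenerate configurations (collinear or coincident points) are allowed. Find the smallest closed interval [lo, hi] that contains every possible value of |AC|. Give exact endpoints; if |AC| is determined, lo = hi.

|AB| ∈ [37, 40]
|BC| ∈ {14}
|AC| ∈ [23, 54]

|AC| ∈ [23, 54]  (≈ [23.0000, 54.0000])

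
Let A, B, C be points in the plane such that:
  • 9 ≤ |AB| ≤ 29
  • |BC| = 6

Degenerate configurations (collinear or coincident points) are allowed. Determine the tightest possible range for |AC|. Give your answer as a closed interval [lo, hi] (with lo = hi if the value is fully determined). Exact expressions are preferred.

|AB| ∈ [9, 29]
|BC| ∈ {6}
|AC| ∈ [3, 35]

|AC| ∈ [3, 35]  (≈ [3.0000, 35.0000])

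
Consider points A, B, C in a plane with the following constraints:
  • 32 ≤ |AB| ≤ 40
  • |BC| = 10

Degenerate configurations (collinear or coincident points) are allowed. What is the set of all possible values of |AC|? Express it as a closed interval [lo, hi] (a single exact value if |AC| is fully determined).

|AB| ∈ [32, 40]
|BC| ∈ {10}
|AC| ∈ [22, 50]

|AC| ∈ [22, 50]  (≈ [22.0000, 50.0000])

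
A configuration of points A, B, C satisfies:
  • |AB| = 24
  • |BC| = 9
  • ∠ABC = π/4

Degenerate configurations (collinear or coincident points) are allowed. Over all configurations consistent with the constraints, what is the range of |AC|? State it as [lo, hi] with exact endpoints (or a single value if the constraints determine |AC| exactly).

|AB| ∈ {24}
|BC| ∈ {9}
|AC| ∈ {3·√(73 - 24·√(2))}

|AC| = 3·√(73 - 24·√(2))  (≈ 18.7491)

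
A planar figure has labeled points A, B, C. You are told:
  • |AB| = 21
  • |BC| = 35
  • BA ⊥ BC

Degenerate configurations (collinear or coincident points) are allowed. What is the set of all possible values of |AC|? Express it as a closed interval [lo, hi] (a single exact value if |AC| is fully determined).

|AC| = 7·√(34)  (≈ 40.8167)

|AB| ∈ {21}
|BC| ∈ {35}
|AC| ∈ {7·√(34)}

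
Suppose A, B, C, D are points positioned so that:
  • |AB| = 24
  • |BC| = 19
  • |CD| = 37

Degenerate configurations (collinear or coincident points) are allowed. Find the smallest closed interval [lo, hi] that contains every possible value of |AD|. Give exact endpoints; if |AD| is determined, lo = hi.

|AD| ∈ [0, 80]  (≈ [0.0000, 80.0000])

|AB| ∈ {24}
|BC| ∈ {19}
|CD| ∈ {37}
|AC| ∈ [5, 43]
|BD| ∈ [18, 56]
|AD| ∈ [0, 80]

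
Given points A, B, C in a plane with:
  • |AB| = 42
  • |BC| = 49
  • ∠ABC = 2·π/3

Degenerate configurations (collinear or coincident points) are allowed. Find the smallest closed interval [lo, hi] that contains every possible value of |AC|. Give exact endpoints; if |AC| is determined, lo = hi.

|AC| = 7·√(127)  (≈ 78.8860)

|AB| ∈ {42}
|BC| ∈ {49}
|AC| ∈ {7·√(127)}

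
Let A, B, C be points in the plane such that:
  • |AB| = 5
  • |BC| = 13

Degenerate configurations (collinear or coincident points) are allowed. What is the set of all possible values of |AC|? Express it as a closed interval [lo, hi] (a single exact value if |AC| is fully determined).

|AB| ∈ {5}
|BC| ∈ {13}
|AC| ∈ [8, 18]

|AC| ∈ [8, 18]  (≈ [8.0000, 18.0000])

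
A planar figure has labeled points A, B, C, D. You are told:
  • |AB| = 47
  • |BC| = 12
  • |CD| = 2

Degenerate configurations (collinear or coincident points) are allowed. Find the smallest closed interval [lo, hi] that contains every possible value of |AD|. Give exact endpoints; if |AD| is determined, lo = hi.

|AB| ∈ {47}
|BC| ∈ {12}
|CD| ∈ {2}
|AC| ∈ [35, 59]
|BD| ∈ [10, 14]
|AD| ∈ [33, 61]

|AD| ∈ [33, 61]  (≈ [33.0000, 61.0000])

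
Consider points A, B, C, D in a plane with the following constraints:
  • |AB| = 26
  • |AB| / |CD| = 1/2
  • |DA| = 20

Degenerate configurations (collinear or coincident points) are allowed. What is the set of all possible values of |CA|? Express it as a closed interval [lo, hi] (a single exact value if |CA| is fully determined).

|AB| ∈ {26}
|AD| ∈ {20}
|CD| ∈ {52}
|BD| ∈ [6, 46]
|AC| ∈ [32, 72]
|BC| ∈ [6, 98]

|CA| ∈ [32, 72]  (≈ [32.0000, 72.0000])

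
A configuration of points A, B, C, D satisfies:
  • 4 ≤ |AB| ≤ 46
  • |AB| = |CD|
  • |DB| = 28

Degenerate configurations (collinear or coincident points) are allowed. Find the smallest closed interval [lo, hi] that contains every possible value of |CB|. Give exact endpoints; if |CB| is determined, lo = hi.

|CB| ∈ [0, 74]  (≈ [0.0000, 74.0000])

|AB| ∈ [4, 46]
|BD| ∈ {28}
|CD| ∈ [4, 46]
|AD| ∈ [0, 74]
|BC| ∈ [0, 74]
|AC| ∈ [0, 120]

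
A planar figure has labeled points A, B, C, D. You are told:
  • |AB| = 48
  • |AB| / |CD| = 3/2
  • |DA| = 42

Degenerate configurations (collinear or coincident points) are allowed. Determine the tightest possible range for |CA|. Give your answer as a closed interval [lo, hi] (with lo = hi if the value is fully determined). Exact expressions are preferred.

|AB| ∈ {48}
|AD| ∈ {42}
|CD| ∈ {32}
|BD| ∈ [6, 90]
|AC| ∈ [10, 74]
|BC| ∈ [0, 122]

|CA| ∈ [10, 74]  (≈ [10.0000, 74.0000])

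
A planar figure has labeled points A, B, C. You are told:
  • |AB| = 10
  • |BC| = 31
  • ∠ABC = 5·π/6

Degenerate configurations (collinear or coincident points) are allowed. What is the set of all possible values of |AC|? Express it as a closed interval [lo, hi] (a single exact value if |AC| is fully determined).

|AC| = √(310·√(3) + 1061)  (≈ 39.9742)

|AB| ∈ {10}
|BC| ∈ {31}
|AC| ∈ {√(310·√(3) + 1061)}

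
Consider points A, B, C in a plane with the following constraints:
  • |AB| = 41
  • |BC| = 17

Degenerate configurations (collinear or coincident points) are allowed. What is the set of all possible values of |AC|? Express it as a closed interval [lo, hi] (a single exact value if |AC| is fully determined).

|AB| ∈ {41}
|BC| ∈ {17}
|AC| ∈ [24, 58]

|AC| ∈ [24, 58]  (≈ [24.0000, 58.0000])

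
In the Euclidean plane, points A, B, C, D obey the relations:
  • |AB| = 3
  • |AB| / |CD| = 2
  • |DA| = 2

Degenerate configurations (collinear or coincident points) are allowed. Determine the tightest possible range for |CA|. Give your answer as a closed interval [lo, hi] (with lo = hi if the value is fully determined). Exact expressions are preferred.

|AB| ∈ {3}
|AD| ∈ {2}
|CD| ∈ {3/2}
|BD| ∈ [1, 5]
|AC| ∈ [1/2, 7/2]
|BC| ∈ [0, 13/2]

|CA| ∈ [1/2, 7/2]  (≈ [0.5000, 3.5000])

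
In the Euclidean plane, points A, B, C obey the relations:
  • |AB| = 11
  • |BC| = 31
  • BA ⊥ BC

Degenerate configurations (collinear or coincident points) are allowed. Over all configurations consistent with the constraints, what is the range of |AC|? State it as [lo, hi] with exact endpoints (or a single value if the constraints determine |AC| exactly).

|AC| = √(1082)  (≈ 32.8938)

|AB| ∈ {11}
|BC| ∈ {31}
|AC| ∈ {√(1082)}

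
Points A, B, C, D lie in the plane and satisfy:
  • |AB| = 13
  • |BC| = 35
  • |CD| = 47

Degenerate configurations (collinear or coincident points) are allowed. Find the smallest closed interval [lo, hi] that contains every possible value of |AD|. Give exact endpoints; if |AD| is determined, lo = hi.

|AB| ∈ {13}
|BC| ∈ {35}
|CD| ∈ {47}
|AC| ∈ [22, 48]
|BD| ∈ [12, 82]
|AD| ∈ [0, 95]

|AD| ∈ [0, 95]  (≈ [0.0000, 95.0000])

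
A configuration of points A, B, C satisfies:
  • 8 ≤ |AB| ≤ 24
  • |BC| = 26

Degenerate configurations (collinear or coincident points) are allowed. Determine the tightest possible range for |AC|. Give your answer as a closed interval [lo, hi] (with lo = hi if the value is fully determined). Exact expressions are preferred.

|AB| ∈ [8, 24]
|BC| ∈ {26}
|AC| ∈ [2, 50]

|AC| ∈ [2, 50]  (≈ [2.0000, 50.0000])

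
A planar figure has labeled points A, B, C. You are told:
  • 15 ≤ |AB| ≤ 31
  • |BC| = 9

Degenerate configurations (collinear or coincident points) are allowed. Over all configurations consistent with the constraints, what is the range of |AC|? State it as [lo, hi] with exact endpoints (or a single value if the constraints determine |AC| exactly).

|AB| ∈ [15, 31]
|BC| ∈ {9}
|AC| ∈ [6, 40]

|AC| ∈ [6, 40]  (≈ [6.0000, 40.0000])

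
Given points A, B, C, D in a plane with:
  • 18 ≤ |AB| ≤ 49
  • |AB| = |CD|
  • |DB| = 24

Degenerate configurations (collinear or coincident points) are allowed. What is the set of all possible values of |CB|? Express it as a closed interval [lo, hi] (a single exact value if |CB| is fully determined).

|AB| ∈ [18, 49]
|BD| ∈ {24}
|CD| ∈ [18, 49]
|AD| ∈ [0, 73]
|BC| ∈ [0, 73]
|AC| ∈ [0, 122]

|CB| ∈ [0, 73]  (≈ [0.0000, 73.0000])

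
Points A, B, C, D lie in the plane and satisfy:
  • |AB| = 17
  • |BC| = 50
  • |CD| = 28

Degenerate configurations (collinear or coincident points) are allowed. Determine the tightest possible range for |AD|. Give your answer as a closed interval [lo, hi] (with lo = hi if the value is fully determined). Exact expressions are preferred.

|AD| ∈ [5, 95]  (≈ [5.0000, 95.0000])

|AB| ∈ {17}
|BC| ∈ {50}
|CD| ∈ {28}
|AC| ∈ [33, 67]
|BD| ∈ [22, 78]
|AD| ∈ [5, 95]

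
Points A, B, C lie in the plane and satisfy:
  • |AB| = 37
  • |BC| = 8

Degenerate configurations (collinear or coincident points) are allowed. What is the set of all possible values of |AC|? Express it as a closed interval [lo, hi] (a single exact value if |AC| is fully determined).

|AC| ∈ [29, 45]  (≈ [29.0000, 45.0000])

|AB| ∈ {37}
|BC| ∈ {8}
|AC| ∈ [29, 45]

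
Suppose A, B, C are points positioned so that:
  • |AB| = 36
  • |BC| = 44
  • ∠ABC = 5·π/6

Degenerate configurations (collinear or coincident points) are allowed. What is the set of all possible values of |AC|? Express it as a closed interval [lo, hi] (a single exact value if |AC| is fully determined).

|AB| ∈ {36}
|BC| ∈ {44}
|AC| ∈ {4·√(99·√(3) + 202)}

|AC| = 4·√(99·√(3) + 202)  (≈ 77.3018)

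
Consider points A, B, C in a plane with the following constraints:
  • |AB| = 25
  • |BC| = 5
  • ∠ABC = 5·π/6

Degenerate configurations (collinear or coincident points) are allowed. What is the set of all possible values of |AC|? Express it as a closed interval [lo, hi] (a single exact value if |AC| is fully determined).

|AC| = 5·√(5·√(3) + 26)  (≈ 29.4365)

|AB| ∈ {25}
|BC| ∈ {5}
|AC| ∈ {5·√(5·√(3) + 26)}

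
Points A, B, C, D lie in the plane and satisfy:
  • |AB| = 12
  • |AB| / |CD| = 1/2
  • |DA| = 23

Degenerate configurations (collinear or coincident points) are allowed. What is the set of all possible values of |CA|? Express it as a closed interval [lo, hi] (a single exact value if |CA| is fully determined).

|AB| ∈ {12}
|AD| ∈ {23}
|CD| ∈ {24}
|BD| ∈ [11, 35]
|AC| ∈ [1, 47]
|BC| ∈ [0, 59]

|CA| ∈ [1, 47]  (≈ [1.0000, 47.0000])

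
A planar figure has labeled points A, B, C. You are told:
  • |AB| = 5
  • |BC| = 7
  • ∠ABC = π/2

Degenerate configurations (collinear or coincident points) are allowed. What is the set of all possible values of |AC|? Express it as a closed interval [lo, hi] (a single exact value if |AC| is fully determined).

|AC| = √(74)  (≈ 8.6023)

|AB| ∈ {5}
|BC| ∈ {7}
|AC| ∈ {√(74)}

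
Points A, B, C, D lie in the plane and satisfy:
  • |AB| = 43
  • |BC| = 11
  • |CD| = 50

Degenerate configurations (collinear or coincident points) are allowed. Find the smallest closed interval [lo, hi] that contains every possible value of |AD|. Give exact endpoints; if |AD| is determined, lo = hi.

|AD| ∈ [0, 104]  (≈ [0.0000, 104.0000])

|AB| ∈ {43}
|BC| ∈ {11}
|CD| ∈ {50}
|AC| ∈ [32, 54]
|BD| ∈ [39, 61]
|AD| ∈ [0, 104]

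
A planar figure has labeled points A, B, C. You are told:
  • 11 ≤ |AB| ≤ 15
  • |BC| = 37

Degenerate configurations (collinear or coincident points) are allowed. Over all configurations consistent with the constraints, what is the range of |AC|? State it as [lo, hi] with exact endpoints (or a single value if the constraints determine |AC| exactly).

|AB| ∈ [11, 15]
|BC| ∈ {37}
|AC| ∈ [22, 52]

|AC| ∈ [22, 52]  (≈ [22.0000, 52.0000])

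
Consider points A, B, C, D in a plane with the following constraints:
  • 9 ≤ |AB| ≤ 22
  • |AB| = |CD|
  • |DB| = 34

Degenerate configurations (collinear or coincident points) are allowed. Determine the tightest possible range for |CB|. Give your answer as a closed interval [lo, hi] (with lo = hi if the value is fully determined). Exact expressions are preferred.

|AB| ∈ [9, 22]
|BD| ∈ {34}
|CD| ∈ [9, 22]
|AD| ∈ [12, 56]
|BC| ∈ [12, 56]
|AC| ∈ [0, 78]

|CB| ∈ [12, 56]  (≈ [12.0000, 56.0000])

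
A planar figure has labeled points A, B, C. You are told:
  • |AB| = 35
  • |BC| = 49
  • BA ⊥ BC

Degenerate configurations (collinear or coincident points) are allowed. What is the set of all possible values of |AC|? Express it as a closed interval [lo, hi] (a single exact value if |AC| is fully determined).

|AC| = 7·√(74)  (≈ 60.2163)

|AB| ∈ {35}
|BC| ∈ {49}
|AC| ∈ {7·√(74)}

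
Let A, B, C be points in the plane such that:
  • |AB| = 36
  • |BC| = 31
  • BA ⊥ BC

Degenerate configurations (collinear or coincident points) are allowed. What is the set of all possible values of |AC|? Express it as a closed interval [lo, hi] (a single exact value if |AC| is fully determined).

|AB| ∈ {36}
|BC| ∈ {31}
|AC| ∈ {√(2257)}

|AC| = √(2257)  (≈ 47.5079)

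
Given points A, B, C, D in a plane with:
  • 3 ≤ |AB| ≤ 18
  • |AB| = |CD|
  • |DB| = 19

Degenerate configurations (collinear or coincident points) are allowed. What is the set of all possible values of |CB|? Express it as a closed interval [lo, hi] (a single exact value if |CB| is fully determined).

|AB| ∈ [3, 18]
|BD| ∈ {19}
|CD| ∈ [3, 18]
|AD| ∈ [1, 37]
|BC| ∈ [1, 37]
|AC| ∈ [0, 55]

|CB| ∈ [1, 37]  (≈ [1.0000, 37.0000])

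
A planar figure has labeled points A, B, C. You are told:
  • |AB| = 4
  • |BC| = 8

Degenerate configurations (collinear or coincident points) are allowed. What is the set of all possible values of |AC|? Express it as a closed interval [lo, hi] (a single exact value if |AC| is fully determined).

|AB| ∈ {4}
|BC| ∈ {8}
|AC| ∈ [4, 12]

|AC| ∈ [4, 12]  (≈ [4.0000, 12.0000])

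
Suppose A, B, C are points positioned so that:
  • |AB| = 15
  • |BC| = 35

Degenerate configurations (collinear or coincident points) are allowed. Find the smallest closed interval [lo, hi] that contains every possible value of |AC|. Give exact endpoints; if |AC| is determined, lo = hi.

|AC| ∈ [20, 50]  (≈ [20.0000, 50.0000])

|AB| ∈ {15}
|BC| ∈ {35}
|AC| ∈ [20, 50]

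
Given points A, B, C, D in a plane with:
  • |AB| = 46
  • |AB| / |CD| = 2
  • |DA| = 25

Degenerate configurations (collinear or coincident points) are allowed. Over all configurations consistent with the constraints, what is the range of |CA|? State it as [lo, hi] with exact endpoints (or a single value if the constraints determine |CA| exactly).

|CA| ∈ [2, 48]  (≈ [2.0000, 48.0000])

|AB| ∈ {46}
|AD| ∈ {25}
|CD| ∈ {23}
|BD| ∈ [21, 71]
|AC| ∈ [2, 48]
|BC| ∈ [0, 94]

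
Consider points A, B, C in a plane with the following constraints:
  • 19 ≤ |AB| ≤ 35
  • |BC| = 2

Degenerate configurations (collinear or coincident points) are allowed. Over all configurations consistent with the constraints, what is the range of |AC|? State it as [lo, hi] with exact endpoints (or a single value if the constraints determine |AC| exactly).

|AB| ∈ [19, 35]
|BC| ∈ {2}
|AC| ∈ [17, 37]

|AC| ∈ [17, 37]  (≈ [17.0000, 37.0000])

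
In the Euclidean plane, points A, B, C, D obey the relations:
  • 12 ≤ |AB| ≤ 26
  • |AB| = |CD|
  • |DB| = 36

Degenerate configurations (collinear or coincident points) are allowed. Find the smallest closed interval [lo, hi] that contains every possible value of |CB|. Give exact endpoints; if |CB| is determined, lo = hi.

|CB| ∈ [10, 62]  (≈ [10.0000, 62.0000])

|AB| ∈ [12, 26]
|BD| ∈ {36}
|CD| ∈ [12, 26]
|AD| ∈ [10, 62]
|BC| ∈ [10, 62]
|AC| ∈ [0, 88]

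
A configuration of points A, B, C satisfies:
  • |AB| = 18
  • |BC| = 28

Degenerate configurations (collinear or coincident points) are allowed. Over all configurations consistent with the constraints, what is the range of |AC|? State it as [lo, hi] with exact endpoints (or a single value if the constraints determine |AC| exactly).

|AB| ∈ {18}
|BC| ∈ {28}
|AC| ∈ [10, 46]

|AC| ∈ [10, 46]  (≈ [10.0000, 46.0000])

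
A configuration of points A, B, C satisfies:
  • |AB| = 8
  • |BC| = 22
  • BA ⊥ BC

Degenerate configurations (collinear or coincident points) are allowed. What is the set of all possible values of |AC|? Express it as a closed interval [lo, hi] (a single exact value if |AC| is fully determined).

|AC| = 2·√(137)  (≈ 23.4094)

|AB| ∈ {8}
|BC| ∈ {22}
|AC| ∈ {2·√(137)}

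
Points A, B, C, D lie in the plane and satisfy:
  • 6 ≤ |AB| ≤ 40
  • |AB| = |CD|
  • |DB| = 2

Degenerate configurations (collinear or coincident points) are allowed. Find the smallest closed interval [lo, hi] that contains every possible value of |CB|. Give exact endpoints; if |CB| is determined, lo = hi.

|AB| ∈ [6, 40]
|BD| ∈ {2}
|CD| ∈ [6, 40]
|AD| ∈ [4, 42]
|BC| ∈ [4, 42]
|AC| ∈ [0, 82]

|CB| ∈ [4, 42]  (≈ [4.0000, 42.0000])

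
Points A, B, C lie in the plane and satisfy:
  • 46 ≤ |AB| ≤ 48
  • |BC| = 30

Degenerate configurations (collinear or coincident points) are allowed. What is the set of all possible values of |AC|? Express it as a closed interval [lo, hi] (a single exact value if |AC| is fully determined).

|AC| ∈ [16, 78]  (≈ [16.0000, 78.0000])

|AB| ∈ [46, 48]
|BC| ∈ {30}
|AC| ∈ [16, 78]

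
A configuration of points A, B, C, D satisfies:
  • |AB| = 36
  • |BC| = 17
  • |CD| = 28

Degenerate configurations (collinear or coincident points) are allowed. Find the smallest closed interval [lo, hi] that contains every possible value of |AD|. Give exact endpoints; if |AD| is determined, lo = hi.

|AD| ∈ [0, 81]  (≈ [0.0000, 81.0000])

|AB| ∈ {36}
|BC| ∈ {17}
|CD| ∈ {28}
|AC| ∈ [19, 53]
|BD| ∈ [11, 45]
|AD| ∈ [0, 81]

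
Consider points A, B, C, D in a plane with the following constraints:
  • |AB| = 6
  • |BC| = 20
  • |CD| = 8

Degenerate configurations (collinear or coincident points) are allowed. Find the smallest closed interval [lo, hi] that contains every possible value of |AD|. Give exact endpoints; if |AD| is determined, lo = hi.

|AD| ∈ [6, 34]  (≈ [6.0000, 34.0000])

|AB| ∈ {6}
|BC| ∈ {20}
|CD| ∈ {8}
|AC| ∈ [14, 26]
|BD| ∈ [12, 28]
|AD| ∈ [6, 34]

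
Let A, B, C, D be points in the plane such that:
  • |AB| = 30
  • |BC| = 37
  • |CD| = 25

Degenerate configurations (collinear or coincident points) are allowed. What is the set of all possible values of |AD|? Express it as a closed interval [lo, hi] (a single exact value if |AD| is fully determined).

|AD| ∈ [0, 92]  (≈ [0.0000, 92.0000])

|AB| ∈ {30}
|BC| ∈ {37}
|CD| ∈ {25}
|AC| ∈ [7, 67]
|BD| ∈ [12, 62]
|AD| ∈ [0, 92]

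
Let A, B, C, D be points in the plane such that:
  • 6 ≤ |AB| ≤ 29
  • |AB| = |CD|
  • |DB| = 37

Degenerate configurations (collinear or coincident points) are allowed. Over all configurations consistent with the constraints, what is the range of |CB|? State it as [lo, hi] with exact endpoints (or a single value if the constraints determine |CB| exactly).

|AB| ∈ [6, 29]
|BD| ∈ {37}
|CD| ∈ [6, 29]
|AD| ∈ [8, 66]
|BC| ∈ [8, 66]
|AC| ∈ [0, 95]

|CB| ∈ [8, 66]  (≈ [8.0000, 66.0000])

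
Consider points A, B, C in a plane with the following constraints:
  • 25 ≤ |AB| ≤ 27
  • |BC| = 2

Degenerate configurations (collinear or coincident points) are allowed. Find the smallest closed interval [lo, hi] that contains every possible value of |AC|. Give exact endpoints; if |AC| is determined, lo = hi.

|AC| ∈ [23, 29]  (≈ [23.0000, 29.0000])

|AB| ∈ [25, 27]
|BC| ∈ {2}
|AC| ∈ [23, 29]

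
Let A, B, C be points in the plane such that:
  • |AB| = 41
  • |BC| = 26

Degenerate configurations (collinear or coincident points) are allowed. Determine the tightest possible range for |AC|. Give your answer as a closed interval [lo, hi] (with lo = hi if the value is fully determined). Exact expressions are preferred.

|AB| ∈ {41}
|BC| ∈ {26}
|AC| ∈ [15, 67]

|AC| ∈ [15, 67]  (≈ [15.0000, 67.0000])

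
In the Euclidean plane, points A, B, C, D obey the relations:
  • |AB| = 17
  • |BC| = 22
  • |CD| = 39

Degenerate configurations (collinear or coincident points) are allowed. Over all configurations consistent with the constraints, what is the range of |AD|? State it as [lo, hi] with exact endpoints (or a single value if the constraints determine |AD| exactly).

|AB| ∈ {17}
|BC| ∈ {22}
|CD| ∈ {39}
|AC| ∈ [5, 39]
|BD| ∈ [17, 61]
|AD| ∈ [0, 78]

|AD| ∈ [0, 78]  (≈ [0.0000, 78.0000])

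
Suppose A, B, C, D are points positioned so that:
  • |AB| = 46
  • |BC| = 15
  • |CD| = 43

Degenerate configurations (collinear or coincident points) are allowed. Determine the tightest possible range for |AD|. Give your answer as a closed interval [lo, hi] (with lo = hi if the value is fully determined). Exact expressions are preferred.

|AB| ∈ {46}
|BC| ∈ {15}
|CD| ∈ {43}
|AC| ∈ [31, 61]
|BD| ∈ [28, 58]
|AD| ∈ [0, 104]

|AD| ∈ [0, 104]  (≈ [0.0000, 104.0000])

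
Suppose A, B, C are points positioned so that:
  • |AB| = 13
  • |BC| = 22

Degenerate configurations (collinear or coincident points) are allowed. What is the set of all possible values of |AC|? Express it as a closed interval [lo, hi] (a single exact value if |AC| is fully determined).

|AC| ∈ [9, 35]  (≈ [9.0000, 35.0000])

|AB| ∈ {13}
|BC| ∈ {22}
|AC| ∈ [9, 35]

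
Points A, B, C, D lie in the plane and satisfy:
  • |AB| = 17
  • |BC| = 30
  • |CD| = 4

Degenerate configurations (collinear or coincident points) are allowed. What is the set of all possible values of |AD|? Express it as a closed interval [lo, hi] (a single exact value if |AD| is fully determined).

|AB| ∈ {17}
|BC| ∈ {30}
|CD| ∈ {4}
|AC| ∈ [13, 47]
|BD| ∈ [26, 34]
|AD| ∈ [9, 51]

|AD| ∈ [9, 51]  (≈ [9.0000, 51.0000])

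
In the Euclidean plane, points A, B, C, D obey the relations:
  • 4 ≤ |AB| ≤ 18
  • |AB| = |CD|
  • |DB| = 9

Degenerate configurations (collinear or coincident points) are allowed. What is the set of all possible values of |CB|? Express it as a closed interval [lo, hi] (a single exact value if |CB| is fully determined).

|AB| ∈ [4, 18]
|BD| ∈ {9}
|CD| ∈ [4, 18]
|AD| ∈ [0, 27]
|BC| ∈ [0, 27]
|AC| ∈ [0, 45]

|CB| ∈ [0, 27]  (≈ [0.0000, 27.0000])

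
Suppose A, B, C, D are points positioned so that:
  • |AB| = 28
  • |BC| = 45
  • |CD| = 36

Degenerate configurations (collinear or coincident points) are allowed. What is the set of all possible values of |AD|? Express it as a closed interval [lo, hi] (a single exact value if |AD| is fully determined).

|AB| ∈ {28}
|BC| ∈ {45}
|CD| ∈ {36}
|AC| ∈ [17, 73]
|BD| ∈ [9, 81]
|AD| ∈ [0, 109]

|AD| ∈ [0, 109]  (≈ [0.0000, 109.0000])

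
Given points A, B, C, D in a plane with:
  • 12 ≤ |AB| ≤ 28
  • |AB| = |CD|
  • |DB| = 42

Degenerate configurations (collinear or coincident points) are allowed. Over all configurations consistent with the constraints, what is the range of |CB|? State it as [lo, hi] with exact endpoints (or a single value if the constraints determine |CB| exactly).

|CB| ∈ [14, 70]  (≈ [14.0000, 70.0000])

|AB| ∈ [12, 28]
|BD| ∈ {42}
|CD| ∈ [12, 28]
|AD| ∈ [14, 70]
|BC| ∈ [14, 70]
|AC| ∈ [0, 98]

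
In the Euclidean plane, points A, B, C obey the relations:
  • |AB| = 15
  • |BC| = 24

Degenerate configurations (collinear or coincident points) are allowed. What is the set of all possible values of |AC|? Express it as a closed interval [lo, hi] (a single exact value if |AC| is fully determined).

|AB| ∈ {15}
|BC| ∈ {24}
|AC| ∈ [9, 39]

|AC| ∈ [9, 39]  (≈ [9.0000, 39.0000])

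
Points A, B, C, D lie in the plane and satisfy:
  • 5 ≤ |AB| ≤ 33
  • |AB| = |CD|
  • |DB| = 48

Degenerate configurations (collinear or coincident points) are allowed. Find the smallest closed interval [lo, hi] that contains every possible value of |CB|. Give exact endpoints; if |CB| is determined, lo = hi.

|CB| ∈ [15, 81]  (≈ [15.0000, 81.0000])

|AB| ∈ [5, 33]
|BD| ∈ {48}
|CD| ∈ [5, 33]
|AD| ∈ [15, 81]
|BC| ∈ [15, 81]
|AC| ∈ [0, 114]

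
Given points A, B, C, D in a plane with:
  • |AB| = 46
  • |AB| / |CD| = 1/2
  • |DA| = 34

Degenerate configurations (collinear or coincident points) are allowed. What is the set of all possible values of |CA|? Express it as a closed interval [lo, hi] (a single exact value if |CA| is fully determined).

|AB| ∈ {46}
|AD| ∈ {34}
|CD| ∈ {92}
|BD| ∈ [12, 80]
|AC| ∈ [58, 126]
|BC| ∈ [12, 172]

|CA| ∈ [58, 126]  (≈ [58.0000, 126.0000])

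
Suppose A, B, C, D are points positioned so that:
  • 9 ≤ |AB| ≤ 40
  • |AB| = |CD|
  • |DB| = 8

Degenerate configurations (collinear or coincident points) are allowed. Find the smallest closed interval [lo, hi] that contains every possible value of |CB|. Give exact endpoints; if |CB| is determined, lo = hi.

|AB| ∈ [9, 40]
|BD| ∈ {8}
|CD| ∈ [9, 40]
|AD| ∈ [1, 48]
|BC| ∈ [1, 48]
|AC| ∈ [0, 88]

|CB| ∈ [1, 48]  (≈ [1.0000, 48.0000])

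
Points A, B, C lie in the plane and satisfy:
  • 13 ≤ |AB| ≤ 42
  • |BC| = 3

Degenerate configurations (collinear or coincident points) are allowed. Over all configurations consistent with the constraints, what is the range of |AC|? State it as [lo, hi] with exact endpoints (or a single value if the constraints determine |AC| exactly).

|AC| ∈ [10, 45]  (≈ [10.0000, 45.0000])

|AB| ∈ [13, 42]
|BC| ∈ {3}
|AC| ∈ [10, 45]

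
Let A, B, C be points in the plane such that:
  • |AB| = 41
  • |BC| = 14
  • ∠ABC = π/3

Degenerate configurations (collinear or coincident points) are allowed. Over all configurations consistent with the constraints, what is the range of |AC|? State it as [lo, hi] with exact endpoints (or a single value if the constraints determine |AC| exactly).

|AB| ∈ {41}
|BC| ∈ {14}
|AC| ∈ {√(1303)}

|AC| = √(1303)  (≈ 36.0971)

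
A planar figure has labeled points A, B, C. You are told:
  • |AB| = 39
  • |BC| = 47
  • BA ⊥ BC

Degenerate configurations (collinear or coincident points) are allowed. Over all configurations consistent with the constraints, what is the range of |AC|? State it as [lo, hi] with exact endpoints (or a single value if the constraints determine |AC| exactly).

|AB| ∈ {39}
|BC| ∈ {47}
|AC| ∈ {√(3730)}

|AC| = √(3730)  (≈ 61.0737)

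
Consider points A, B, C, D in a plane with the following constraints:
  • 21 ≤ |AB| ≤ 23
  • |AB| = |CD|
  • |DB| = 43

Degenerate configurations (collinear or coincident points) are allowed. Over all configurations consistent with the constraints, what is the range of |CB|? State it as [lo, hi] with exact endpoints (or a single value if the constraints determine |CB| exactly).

|AB| ∈ [21, 23]
|BD| ∈ {43}
|CD| ∈ [21, 23]
|AD| ∈ [20, 66]
|BC| ∈ [20, 66]
|AC| ∈ [0, 89]

|CB| ∈ [20, 66]  (≈ [20.0000, 66.0000])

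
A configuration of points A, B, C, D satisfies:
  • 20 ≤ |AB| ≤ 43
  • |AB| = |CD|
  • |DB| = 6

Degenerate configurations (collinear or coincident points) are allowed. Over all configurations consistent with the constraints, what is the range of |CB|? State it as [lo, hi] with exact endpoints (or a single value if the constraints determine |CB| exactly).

|AB| ∈ [20, 43]
|BD| ∈ {6}
|CD| ∈ [20, 43]
|AD| ∈ [14, 49]
|BC| ∈ [14, 49]
|AC| ∈ [0, 92]

|CB| ∈ [14, 49]  (≈ [14.0000, 49.0000])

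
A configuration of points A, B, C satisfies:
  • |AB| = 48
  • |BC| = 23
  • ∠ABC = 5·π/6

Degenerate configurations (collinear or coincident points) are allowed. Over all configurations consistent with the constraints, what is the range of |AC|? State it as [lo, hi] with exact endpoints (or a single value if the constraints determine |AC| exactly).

|AB| ∈ {48}
|BC| ∈ {23}
|AC| ∈ {√(1104·√(3) + 2833)}

|AC| = √(1104·√(3) + 2833)  (≈ 68.8853)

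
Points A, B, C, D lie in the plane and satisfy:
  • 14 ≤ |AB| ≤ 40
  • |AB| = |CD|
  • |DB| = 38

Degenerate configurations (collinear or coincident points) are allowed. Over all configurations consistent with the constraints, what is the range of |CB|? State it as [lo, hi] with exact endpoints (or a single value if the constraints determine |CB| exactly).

|AB| ∈ [14, 40]
|BD| ∈ {38}
|CD| ∈ [14, 40]
|AD| ∈ [0, 78]
|BC| ∈ [0, 78]
|AC| ∈ [0, 118]

|CB| ∈ [0, 78]  (≈ [0.0000, 78.0000])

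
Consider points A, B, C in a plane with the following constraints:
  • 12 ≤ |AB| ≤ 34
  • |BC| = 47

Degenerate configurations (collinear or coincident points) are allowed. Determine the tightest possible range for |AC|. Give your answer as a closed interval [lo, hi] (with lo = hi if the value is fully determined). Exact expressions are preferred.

|AB| ∈ [12, 34]
|BC| ∈ {47}
|AC| ∈ [13, 81]

|AC| ∈ [13, 81]  (≈ [13.0000, 81.0000])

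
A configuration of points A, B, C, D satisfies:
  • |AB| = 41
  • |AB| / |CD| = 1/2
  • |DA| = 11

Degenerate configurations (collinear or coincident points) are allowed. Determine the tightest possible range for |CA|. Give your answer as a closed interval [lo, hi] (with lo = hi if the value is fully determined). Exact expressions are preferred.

|AB| ∈ {41}
|AD| ∈ {11}
|CD| ∈ {82}
|BD| ∈ [30, 52]
|AC| ∈ [71, 93]
|BC| ∈ [30, 134]

|CA| ∈ [71, 93]  (≈ [71.0000, 93.0000])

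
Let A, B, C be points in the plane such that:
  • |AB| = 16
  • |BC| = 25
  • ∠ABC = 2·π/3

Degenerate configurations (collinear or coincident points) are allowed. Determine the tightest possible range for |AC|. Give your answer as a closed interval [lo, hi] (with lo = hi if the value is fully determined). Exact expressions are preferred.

|AB| ∈ {16}
|BC| ∈ {25}
|AC| ∈ {√(1281)}

|AC| = √(1281)  (≈ 35.7911)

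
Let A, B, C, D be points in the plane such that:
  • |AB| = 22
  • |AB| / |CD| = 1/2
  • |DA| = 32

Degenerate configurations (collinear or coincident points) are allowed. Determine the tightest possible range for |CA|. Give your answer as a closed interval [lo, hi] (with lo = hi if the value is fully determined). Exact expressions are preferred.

|CA| ∈ [12, 76]  (≈ [12.0000, 76.0000])

|AB| ∈ {22}
|AD| ∈ {32}
|CD| ∈ {44}
|BD| ∈ [10, 54]
|AC| ∈ [12, 76]
|BC| ∈ [0, 98]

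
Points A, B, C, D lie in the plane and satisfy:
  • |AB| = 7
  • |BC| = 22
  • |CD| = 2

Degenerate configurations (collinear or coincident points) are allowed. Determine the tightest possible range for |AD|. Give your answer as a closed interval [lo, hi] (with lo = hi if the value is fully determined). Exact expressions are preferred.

|AD| ∈ [13, 31]  (≈ [13.0000, 31.0000])

|AB| ∈ {7}
|BC| ∈ {22}
|CD| ∈ {2}
|AC| ∈ [15, 29]
|BD| ∈ [20, 24]
|AD| ∈ [13, 31]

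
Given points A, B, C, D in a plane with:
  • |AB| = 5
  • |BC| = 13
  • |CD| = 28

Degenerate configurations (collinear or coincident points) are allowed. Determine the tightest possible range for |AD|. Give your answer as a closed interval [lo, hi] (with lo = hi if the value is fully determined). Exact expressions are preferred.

|AB| ∈ {5}
|BC| ∈ {13}
|CD| ∈ {28}
|AC| ∈ [8, 18]
|BD| ∈ [15, 41]
|AD| ∈ [10, 46]

|AD| ∈ [10, 46]  (≈ [10.0000, 46.0000])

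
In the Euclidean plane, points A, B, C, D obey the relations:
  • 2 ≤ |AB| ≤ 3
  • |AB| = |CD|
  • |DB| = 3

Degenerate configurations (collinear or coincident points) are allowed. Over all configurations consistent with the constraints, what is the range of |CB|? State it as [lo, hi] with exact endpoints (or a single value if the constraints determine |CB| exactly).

|AB| ∈ [2, 3]
|BD| ∈ {3}
|CD| ∈ [2, 3]
|AD| ∈ [0, 6]
|BC| ∈ [0, 6]
|AC| ∈ [0, 9]

|CB| ∈ [0, 6]  (≈ [0.0000, 6.0000])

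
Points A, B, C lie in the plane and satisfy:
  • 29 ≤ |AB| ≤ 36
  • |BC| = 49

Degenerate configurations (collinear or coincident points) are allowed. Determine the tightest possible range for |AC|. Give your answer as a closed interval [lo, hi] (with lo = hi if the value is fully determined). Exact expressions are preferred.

|AC| ∈ [13, 85]  (≈ [13.0000, 85.0000])

|AB| ∈ [29, 36]
|BC| ∈ {49}
|AC| ∈ [13, 85]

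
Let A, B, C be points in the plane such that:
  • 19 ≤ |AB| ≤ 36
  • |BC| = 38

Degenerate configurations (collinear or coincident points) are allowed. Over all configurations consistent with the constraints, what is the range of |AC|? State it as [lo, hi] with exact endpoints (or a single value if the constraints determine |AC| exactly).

|AB| ∈ [19, 36]
|BC| ∈ {38}
|AC| ∈ [2, 74]

|AC| ∈ [2, 74]  (≈ [2.0000, 74.0000])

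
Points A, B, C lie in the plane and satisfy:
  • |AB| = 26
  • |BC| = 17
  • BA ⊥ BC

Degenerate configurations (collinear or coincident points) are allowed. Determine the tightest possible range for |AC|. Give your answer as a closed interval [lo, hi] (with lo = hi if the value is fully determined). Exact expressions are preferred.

|AB| ∈ {26}
|BC| ∈ {17}
|AC| ∈ {√(965)}

|AC| = √(965)  (≈ 31.0644)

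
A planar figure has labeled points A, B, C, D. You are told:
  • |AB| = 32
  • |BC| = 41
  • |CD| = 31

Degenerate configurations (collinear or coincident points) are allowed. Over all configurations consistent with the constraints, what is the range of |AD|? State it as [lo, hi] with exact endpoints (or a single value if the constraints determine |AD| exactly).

|AD| ∈ [0, 104]  (≈ [0.0000, 104.0000])

|AB| ∈ {32}
|BC| ∈ {41}
|CD| ∈ {31}
|AC| ∈ [9, 73]
|BD| ∈ [10, 72]
|AD| ∈ [0, 104]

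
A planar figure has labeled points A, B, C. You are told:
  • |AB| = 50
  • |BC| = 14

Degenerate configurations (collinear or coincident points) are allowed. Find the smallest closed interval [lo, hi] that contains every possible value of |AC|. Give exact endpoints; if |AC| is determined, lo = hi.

|AB| ∈ {50}
|BC| ∈ {14}
|AC| ∈ [36, 64]

|AC| ∈ [36, 64]  (≈ [36.0000, 64.0000])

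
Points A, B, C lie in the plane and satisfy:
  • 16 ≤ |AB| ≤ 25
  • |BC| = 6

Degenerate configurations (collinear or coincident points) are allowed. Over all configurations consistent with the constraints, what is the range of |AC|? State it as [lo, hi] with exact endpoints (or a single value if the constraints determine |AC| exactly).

|AC| ∈ [10, 31]  (≈ [10.0000, 31.0000])

|AB| ∈ [16, 25]
|BC| ∈ {6}
|AC| ∈ [10, 31]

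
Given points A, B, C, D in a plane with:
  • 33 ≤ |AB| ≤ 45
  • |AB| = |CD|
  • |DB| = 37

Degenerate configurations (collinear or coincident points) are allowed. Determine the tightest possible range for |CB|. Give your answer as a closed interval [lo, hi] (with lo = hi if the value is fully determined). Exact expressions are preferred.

|CB| ∈ [0, 82]  (≈ [0.0000, 82.0000])

|AB| ∈ [33, 45]
|BD| ∈ {37}
|CD| ∈ [33, 45]
|AD| ∈ [0, 82]
|BC| ∈ [0, 82]
|AC| ∈ [0, 127]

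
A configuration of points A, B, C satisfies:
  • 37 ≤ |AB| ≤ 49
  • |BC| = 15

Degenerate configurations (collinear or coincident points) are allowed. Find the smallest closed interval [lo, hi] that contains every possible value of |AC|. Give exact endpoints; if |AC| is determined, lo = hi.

|AB| ∈ [37, 49]
|BC| ∈ {15}
|AC| ∈ [22, 64]

|AC| ∈ [22, 64]  (≈ [22.0000, 64.0000])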